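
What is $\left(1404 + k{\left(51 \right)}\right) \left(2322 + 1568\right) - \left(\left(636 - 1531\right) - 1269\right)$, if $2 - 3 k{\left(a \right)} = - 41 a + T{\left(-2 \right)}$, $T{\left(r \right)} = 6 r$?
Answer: $\frac{24579622}{3} \approx 8.1932 \cdot 10^{6}$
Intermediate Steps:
$k{\left(a \right)} = \frac{14}{3} + \frac{41 a}{3}$ ($k{\left(a \right)} = \frac{2}{3} - \frac{- 41 a + 6 \left(-2\right)}{3} = \frac{2}{3} - \frac{- 41 a - 12}{3} = \frac{2}{3} - \frac{-12 - 41 a}{3} = \frac{2}{3} + \left(4 + \frac{41 a}{3}\right) = \frac{14}{3} + \frac{41 a}{3}$)
$\left(1404 + k{\left(51 \right)}\right) \left(2322 + 1568\right) - \left(\left(636 - 1531\right) - 1269\right) = \left(1404 + \left(\frac{14}{3} + \frac{41}{3} \cdot 51\right)\right) \left(2322 + 1568\right) - \left(\left(636 - 1531\right) - 1269\right) = \left(1404 + \left(\frac{14}{3} + 697\right)\right) 3890 - \left(-895 - 1269\right) = \left(1404 + \frac{2105}{3}\right) 3890 - -2164 = \frac{6317}{3} \cdot 3890 + 2164 = \frac{24573130}{3} + 2164 = \frac{24579622}{3}$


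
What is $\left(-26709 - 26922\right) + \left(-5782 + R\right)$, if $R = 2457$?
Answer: $-56956$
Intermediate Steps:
$\left(-26709 - 26922\right) + \left(-5782 + R\right) = \left(-26709 - 26922\right) + \left(-5782 + 2457\right) = -53631 - 3325 = -56956$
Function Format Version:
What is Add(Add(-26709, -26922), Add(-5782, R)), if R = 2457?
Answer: -56956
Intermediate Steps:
Add(Add(-26709, -26922), Add(-5782, R)) = Add(Add(-26709, -26922), Add(-5782, 2457)) = Add(-53631, -3325) = -56956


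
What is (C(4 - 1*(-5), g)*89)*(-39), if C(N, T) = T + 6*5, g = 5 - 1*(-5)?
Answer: -138840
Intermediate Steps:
g = 10 (g = 5 + 5 = 10)
C(N, T) = 30 + T (C(N, T) = T + 30 = 30 + T)
(C(4 - 1*(-5), g)*89)*(-39) = ((30 + 10)*89)*(-39) = (40*89)*(-39) = 3560*(-39) = -138840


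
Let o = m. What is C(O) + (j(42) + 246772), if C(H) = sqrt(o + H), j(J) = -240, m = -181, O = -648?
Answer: 246532 + I*sqrt(829) ≈ 2.4653e+5 + 28.792*I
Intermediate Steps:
o = -181
C(H) = sqrt(-181 + H)
C(O) + (j(42) + 246772) = sqrt(-181 - 648) + (-240 + 246772) = sqrt(-829) + 246532 = I*sqrt(829) + 246532 = 246532 + I*sqrt(829)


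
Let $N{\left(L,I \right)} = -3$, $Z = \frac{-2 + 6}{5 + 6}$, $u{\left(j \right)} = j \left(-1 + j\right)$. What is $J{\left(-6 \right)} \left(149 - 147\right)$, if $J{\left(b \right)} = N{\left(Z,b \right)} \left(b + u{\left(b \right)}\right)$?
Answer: $-216$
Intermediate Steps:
$Z = \frac{4}{11} \approx 0.36364$
$J{\left(b \right)} = - 3 b - 3 b \left(-1 + b\right)$ ($J{\left(b \right)} = - 3 \left(b + b \left(-1 + b\right)\right) = - 3 b - 3 b \left(-1 + b\right)$)
$J{\left(-6 \right)} \left(149 - 147\right) = - 3 \left(-6\right)^{2} \left(149 - 147\right) = \left(-3\right) 36 \cdot 2 = \left(-108\right) 2 = -216$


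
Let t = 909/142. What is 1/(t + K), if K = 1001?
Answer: 142/143051 ≈ 0.00099265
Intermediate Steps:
t = 909/142 (t = 909*(1/142) = 909/142 ≈ 6.4014)
1/(t + K) = 1/(909/142 + 1001) = 1/(143051/142) = 142/143051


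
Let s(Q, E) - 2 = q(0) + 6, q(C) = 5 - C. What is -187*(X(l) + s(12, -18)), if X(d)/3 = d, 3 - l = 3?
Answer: -2431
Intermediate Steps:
l = 0 (l = 3 - 1*3 = 3 - 3 = 0)
X(d) = 3*d
s(Q, E) = 13 (s(Q, E) = 2 + ((5 - 1*0) + 6) = 2 + ((5 + 0) + 6) = 2 + (5 + 6) = 2 + 11 = 13)
-187*(X(l) + s(12, -18)) = -187*(3*0 + 13) = -187*(0 + 13) = -187*13 = -2431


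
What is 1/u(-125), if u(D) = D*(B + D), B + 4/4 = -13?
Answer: 1/17375 ≈ 5.7554e-5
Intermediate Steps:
B = -14 (B = -1 - 13 = -14)
u(D) = D*(-14 + D)
1/u(-125) = 1/(-125*(-14 - 125)) = 1/(-125*(-139)) = 1/17375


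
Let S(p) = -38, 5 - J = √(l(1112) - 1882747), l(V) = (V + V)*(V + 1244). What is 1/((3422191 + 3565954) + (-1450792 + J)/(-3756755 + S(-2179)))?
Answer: 98627145497089761196/689220831757294173751174987 - 3756793*√3356997/689220831757294173751174987 ≈ 1.4310e-7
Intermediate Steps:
l(V) = 2*V*(1244 + V) (l(V) = (2*V)*(1244 + V) = 2*V*(1244 + V))
J = 5 - √3356997 (J = 5 - √(2*1112*(1244 + 1112) - 1882747) = 5 - √(2*1112*2356 - 1882747) = 5 - √(5239744 - 1882747) = 5 - √3356997 ≈ -1827.2)
1/((3422191 + 3565954) + (-1450792 + J)/(-3756755 + S(-2179))) = 1/((3422191 + 3565954) + (-1450792 + (5 - √3356997))/(-3756755 - 38)) = 1/(6988145 + (-1450787 - √3356997)/(-3756793)) = 1/(6988145 + (-1450787 - √3356997)*(-1/3756793)) = 1/(6988145 + (1450787/3756793 + √3356997/3756793)) = 1/(26253015669772/3756793 + √3356997/3756793)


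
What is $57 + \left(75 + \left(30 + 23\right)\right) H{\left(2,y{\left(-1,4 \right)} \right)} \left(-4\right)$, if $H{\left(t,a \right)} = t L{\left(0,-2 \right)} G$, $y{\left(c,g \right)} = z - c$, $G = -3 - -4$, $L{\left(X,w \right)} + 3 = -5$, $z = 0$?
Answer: $8249$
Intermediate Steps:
$L{\left(X,w \right)} = -8$ ($L{\left(X,w \right)} = -3 - 5 = -8$)
$G = 1$ ($G = -3 + 4 = 1$)
$y{\left(c,g \right)} = - c$ ($y{\left(c,g \right)} = 0 - c = - c$)
$H{\left(t,a \right)} = - 8 t$ ($H{\left(t,a \right)} = t \left(-8\right) 1 = - 8 t 1 = - 8 t$)
$57 + \left(75 + \left(30 + 23\right)\right) H{\left(2,y{\left(-1,4 \right)} \right)} \left(-4\right) = 57 + \left(75 + \left(30 + 23\right)\right) \left(-8\right) 2 \left(-4\right) = 57 + \left(75 + 53\right) \left(\left(-16\right) \left(-4\right)\right) = 57 + 128 \cdot 64 = 57 + 8192 = 8249$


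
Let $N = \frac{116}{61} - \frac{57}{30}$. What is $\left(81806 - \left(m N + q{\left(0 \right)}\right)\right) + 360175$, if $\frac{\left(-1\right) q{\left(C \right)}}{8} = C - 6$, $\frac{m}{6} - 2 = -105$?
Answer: $\frac{134789874}{305} \approx 4.4193 \cdot 10^{5}$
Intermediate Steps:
$m = -618$ ($m = 12 + 6 \left(-105\right) = 12 - 630 = -618$)
$q{\left(C \right)} = 48 - 8 C$ ($q{\left(C \right)} = - 8 \left(C - 6\right) = - 8 \left(-6 + C\right) = 48 - 8 C$)
$N = \frac{1}{610}$ ($N = 116 \cdot \frac{1}{61} - \frac{19}{10} = \frac{116}{61} - \frac{19}{10} = \frac{1}{610} \approx 0.0016393$)
$\left(81806 - \left(m N + q{\left(0 \right)}\right)\right) + 360175 = \left(81806 - \left(\left(-618\right) \frac{1}{610} + \left(48 - 0\right)\right)\right) + 360175 = \left(81806 - \left(- \frac{309}{305} + \left(48 + 0\right)\right)\right) + 360175 = \left(81806 - \left(- \frac{309}{305} + 48\right)\right) + 360175 = \left(81806 - \frac{14331}{305}\right) + 360175 = \frac{24936499}{305} + 360175 = \frac{134789874}{305}$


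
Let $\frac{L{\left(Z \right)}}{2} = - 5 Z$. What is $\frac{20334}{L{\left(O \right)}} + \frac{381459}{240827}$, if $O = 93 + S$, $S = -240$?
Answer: $\frac{909620158}{59002615} \approx 15.417$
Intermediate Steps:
$O = -147$ ($O = 93 - 240 = -147$)
$L{\left(Z \right)} = - 10 Z$ ($L{\left(Z \right)} = 2 \left(- 5 Z\right) = - 10 Z$)
$\frac{20334}{L{\left(O \right)}} + \frac{381459}{240827} = \frac{20334}{\left(-10\right) \left(-147\right)} + \frac{381459}{240827} = \frac{20334}{1470} + 381459 \cdot \frac{1}{240827} = 20334 \cdot \frac{1}{1470} + \frac{381459}{240827} = \frac{3389}{245} + \frac{381459}{240827} = \frac{909620158}{59002615}$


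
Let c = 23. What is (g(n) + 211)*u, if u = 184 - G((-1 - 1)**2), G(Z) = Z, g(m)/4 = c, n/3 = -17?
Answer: 54540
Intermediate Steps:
n = -51 (n = 3*(-17) = -51)
g(m) = 92 (g(m) = 4*23 = 92)
u = 180 (u = 184 - (-1 - 1)**2 = 184 - 1*(-2)**2 = 184 - 1*4 = 184 - 4 = 180)
(g(n) + 211)*u = (92 + 211)*180 = 303*180 = 54540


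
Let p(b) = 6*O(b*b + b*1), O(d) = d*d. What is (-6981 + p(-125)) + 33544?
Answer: 1441526563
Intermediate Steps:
O(d) = d**2
p(b) = 6*(b + b**2)**2 (p(b) = 6*(b*b + b*1)**2 = 6*(b**2 + b)**2 = 6*(b + b**2)**2)
(-6981 + p(-125)) + 33544 = (-6981 + 6*(-125)**2*(1 - 125)**2) + 33544 = (-6981 + 6*15625*(-124)**2) + 33544 = (-6981 + 6*15625*15376) + 33544 = (-6981 + 1441500000) + 33544 = 1441493019 + 33544 = 1441526563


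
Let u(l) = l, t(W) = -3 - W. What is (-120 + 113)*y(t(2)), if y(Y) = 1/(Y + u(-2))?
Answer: 1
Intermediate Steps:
y(Y) = 1/(-2 + Y) (y(Y) = 1/(Y - 2) = 1/(-2 + Y))
(-120 + 113)*y(t(2)) = (-120 + 113)/(-2 + (-3 - 1*2)) = -7/(-2 + (-3 - 2)) = -7/(-2 - 5) = -7/(-7) = -7*(-⅐) = 1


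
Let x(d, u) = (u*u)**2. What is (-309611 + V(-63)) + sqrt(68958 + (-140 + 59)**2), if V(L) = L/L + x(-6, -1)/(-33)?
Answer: -10217131/33 + 3*sqrt(8391) ≈ -3.0934e+5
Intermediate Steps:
x(d, u) = u**4 (x(d, u) = (u**2)**2 = u**4)
V(L) = 32/33 (V(L) = L/L + (-1)**4/(-33) = 1 + 1*(-1/33) = 1 - 1/33 = 32/33)
(-309611 + V(-63)) + sqrt(68958 + (-140 + 59)**2) = (-309611 + 32/33) + sqrt(68958 + (-140 + 59)**2) = -10217131/33 + sqrt(68958 + (-81)**2) = -10217131/33 + sqrt(68958 + 6561) = -10217131/33 + sqrt(75519) = -10217131/33 + 3*sqrt(8391)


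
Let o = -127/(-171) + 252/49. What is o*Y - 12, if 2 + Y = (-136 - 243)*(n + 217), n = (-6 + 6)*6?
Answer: -193143463/399 ≈ -4.8407e+5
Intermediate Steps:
o = 7045/1197 (o = -127*(-1/171) + 252*(1/49) = 127/171 + 36/7 = 7045/1197 ≈ 5.8855)
n = 0 (n = 0*6 = 0)
Y = -82245 (Y = -2 + (-136 - 243)*(0 + 217) = -2 - 379*217 = -2 - 82243 = -82245)
o*Y - 12 = (7045/1197)*(-82245) - 12 = -193138675/399 - 12 = -193143463/399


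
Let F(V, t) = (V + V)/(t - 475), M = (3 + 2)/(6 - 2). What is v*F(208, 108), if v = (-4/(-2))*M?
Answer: -1040/367 ≈ -2.8338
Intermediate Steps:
M = 5/4 ≈ 1.2500
v = 5/2 (v = -4/(-2)*(5/4) = -4*(-½)*(5/4) = 2*(5/4) = 5/2 ≈ 2.5000)
F(V, t) = 2*V/(-475 + t) (F(V, t) = (2*V)/(-475 + t) = 2*V/(-475 + t))
v*F(208, 108) = 5*(2*208/(-475 + 108))/2 = 5*(2*208/(-367))/2 = 5*(2*208*(-1/367))/2 = (5/2)*(-416/367) = -1040/367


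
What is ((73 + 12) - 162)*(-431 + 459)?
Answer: -2156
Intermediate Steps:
((73 + 12) - 162)*(-431 + 459) = (85 - 162)*28 = -77*28 = -2156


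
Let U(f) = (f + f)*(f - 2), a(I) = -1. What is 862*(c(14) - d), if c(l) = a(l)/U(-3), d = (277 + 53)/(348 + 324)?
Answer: -379711/840 ≈ -452.04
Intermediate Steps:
U(f) = 2*f*(-2 + f) (U(f) = (2*f)*(-2 + f) = 2*f*(-2 + f))
d = 55/112 (d = 330/672 = 330*(1/672) = 55/112 ≈ 0.49107)
c(l) = -1/30 (c(l) = -1/(2*(-3)*(-2 - 3)) = -1/(2*(-3)*(-5)) = -1/30)
862*(c(14) - d) = 862*(-1/30 - 1*55/112) = 862*(-1/30 - 55/112) = 862*(-881/1680) = -379711/840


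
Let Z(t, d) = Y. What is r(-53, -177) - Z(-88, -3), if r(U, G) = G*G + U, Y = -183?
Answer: 31459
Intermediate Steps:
Z(t, d) = -183
r(U, G) = U + G² (r(U, G) = G² + U = U + G²)
r(-53, -177) - Z(-88, -3) = (-53 + (-177)²) - 1*(-183) = (-53 + 31329) + 183 = 31276 + 183 = 31459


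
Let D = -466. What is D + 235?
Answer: -231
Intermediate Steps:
D + 235 = -466 + 235 = -231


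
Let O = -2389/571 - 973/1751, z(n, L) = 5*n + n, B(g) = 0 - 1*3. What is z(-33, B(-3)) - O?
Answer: -193225836/999821 ≈ -193.26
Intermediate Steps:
B(g) = -3 (B(g) = 0 - 3 = -3)
z(n, L) = 6*n
O = -4738722/999821 (O = -2389*1/571 - 973*1/1751 = -2389/571 - 973/1751 = -4738722/999821 ≈ -4.7396)
z(-33, B(-3)) - O = 6*(-33) - 1*(-4738722/999821) = -198 + 4738722/999821 = -193225836/999821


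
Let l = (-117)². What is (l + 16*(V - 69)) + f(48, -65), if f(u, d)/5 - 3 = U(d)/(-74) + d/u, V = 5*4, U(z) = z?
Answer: 22941695/1776 ≈ 12918.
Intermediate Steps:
V = 20
f(u, d) = 15 - 5*d/74 + 5*d/u (f(u, d) = 15 + 5*(d/(-74) + d/u) = 15 + 5*(d*(-1/74) + d/u) = 15 + 5*(-d/74 + d/u) = 15 + (-5*d/74 + 5*d/u) = 15 - 5*d/74 + 5*d/u)
l = 13689
(l + 16*(V - 69)) + f(48, -65) = (13689 + 16*(20 - 69)) + (15 - 5/74*(-65) + 5*(-65)/48) = (13689 + 16*(-49)) + (15 + 325/74 + 5*(-65)*(1/48)) = (13689 - 784) + (15 + 325/74 - 325/48) = 12905 + 22415/1776 = 22941695/1776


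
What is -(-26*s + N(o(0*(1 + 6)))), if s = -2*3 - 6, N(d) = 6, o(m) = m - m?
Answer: -318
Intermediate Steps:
o(m) = 0
s = -12 (s = -6 - 6 = -12)
-(-26*s + N(o(0*(1 + 6)))) = -(-26*(-12) + 6) = -(312 + 6) = -1*318 = -318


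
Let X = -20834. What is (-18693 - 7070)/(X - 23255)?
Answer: 25763/44089 ≈ 0.58434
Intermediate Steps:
(-18693 - 7070)/(X - 23255) = (-18693 - 7070)/(-20834 - 23255) = -25763/(-44089) = -25763*(-1/44089) = 25763/44089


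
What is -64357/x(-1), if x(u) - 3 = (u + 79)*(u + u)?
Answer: 64357/153 ≈ 420.63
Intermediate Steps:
x(u) = 3 + 2*u*(79 + u) (x(u) = 3 + (u + 79)*(u + u) = 3 + (79 + u)*(2*u) = 3 + 2*u*(79 + u))
-64357/x(-1) = -64357/(3 + 2*(-1)**2 + 158*(-1)) = -64357/(3 + 2*1 - 158) = -64357/(3 + 2 - 158) = -64357/(-153) = -64357*(-1/153) = 64357/153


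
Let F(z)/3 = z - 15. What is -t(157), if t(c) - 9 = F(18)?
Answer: -18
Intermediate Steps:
F(z) = -45 + 3*z (F(z) = 3*(z - 15) = 3*(-15 + z) = -45 + 3*z)
t(c) = 18 (t(c) = 9 + (-45 + 3*18) = 9 + (-45 + 54) = 9 + 9 = 18)
-t(157) = -1*18 = -18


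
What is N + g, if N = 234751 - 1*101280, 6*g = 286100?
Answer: 543463/3 ≈ 1.8115e+5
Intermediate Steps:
g = 143050/3 (g = (1/6)*286100 = 143050/3 ≈ 47683.)
N = 133471 (N = 234751 - 101280 = 133471)
N + g = 133471 + 143050/3 = 543463/3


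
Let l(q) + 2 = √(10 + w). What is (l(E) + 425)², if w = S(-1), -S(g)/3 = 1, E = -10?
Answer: (423 + √7)² ≈ 1.8117e+5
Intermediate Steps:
S(g) = -3 (S(g) = -3*1 = -3)
w = -3
l(q) = -2 + √7 (l(q) = -2 + √(10 - 3) = -2 + √7)
(l(E) + 425)² = ((-2 + √7) + 425)² = (423 + √7)²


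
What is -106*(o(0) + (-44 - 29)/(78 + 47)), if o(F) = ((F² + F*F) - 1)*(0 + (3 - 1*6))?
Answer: -32012/125 ≈ -256.10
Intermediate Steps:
o(F) = 3 - 6*F² (o(F) = ((F² + F²) - 1)*(0 + (3 - 6)) = (2*F² - 1)*(0 - 3) = (-1 + 2*F²)*(-3) = 3 - 6*F²)
-106*(o(0) + (-44 - 29)/(78 + 47)) = -106*((3 - 6*0²) + (-44 - 29)/(78 + 47)) = -106*((3 - 6*0) - 73/125) = -106*((3 + 0) - 73*1/125) = -106*(3 - 73/125) = -106*302/125 = -32012/125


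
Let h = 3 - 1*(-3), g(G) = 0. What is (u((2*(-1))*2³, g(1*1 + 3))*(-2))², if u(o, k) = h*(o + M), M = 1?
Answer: 32400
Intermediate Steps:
h = 6 (h = 3 + 3 = 6)
u(o, k) = 6 + 6*o (u(o, k) = 6*(o + 1) = 6*(1 + o) = 6 + 6*o)
(u((2*(-1))*2³, g(1*1 + 3))*(-2))² = ((6 + 6*((2*(-1))*2³))*(-2))² = ((6 + 6*(-2*8))*(-2))² = ((6 + 6*(-16))*(-2))² = ((6 - 96)*(-2))² = (-90*(-2))² = 180² = 32400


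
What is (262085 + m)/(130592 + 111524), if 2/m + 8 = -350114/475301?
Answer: 136039097221/125674002069 ≈ 1.0825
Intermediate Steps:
m = -475301/2076261 (m = 2/(-8 - 350114/475301) = 2/(-4152522/475301) = 2*(-475301/4152522) = -475301/2076261 ≈ -0.22892)
(262085 + m)/(130592 + 111524) = (262085 - 475301/2076261)/(130592 + 111524) = (544156388884/2076261)/242116 = (544156388884/2076261)*(1/242116) = 136039097221/125674002069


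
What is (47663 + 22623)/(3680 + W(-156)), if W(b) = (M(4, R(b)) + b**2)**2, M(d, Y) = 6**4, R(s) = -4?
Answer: 35143/328501552 ≈ 0.00010698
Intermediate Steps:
M(d, Y) = 1296
W(b) = (1296 + b**2)**2
(47663 + 22623)/(3680 + W(-156)) = (47663 + 22623)/(3680 + (1296 + (-156)**2)**2) = 70286/(3680 + (1296 + 24336)**2) = 70286/(3680 + 25632**2) = 70286/(3680 + 656999424) = 70286/657003104 = 70286*(1/657003104) = 35143/328501552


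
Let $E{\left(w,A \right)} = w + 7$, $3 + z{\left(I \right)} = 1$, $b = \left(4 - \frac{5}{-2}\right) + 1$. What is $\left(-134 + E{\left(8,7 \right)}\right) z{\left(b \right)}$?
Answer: $238$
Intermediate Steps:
$b = \frac{15}{2}$ ($b = \left(4 - - \frac{5}{2}\right) + 1 = \left(4 + \frac{5}{2}\right) + 1 = \frac{13}{2} + 1 = \frac{15}{2} \approx 7.5$)
$z{\left(I \right)} = -2$ ($z{\left(I \right)} = -3 + 1 = -2$)
$E{\left(w,A \right)} = 7 + w$
$\left(-134 + E{\left(8,7 \right)}\right) z{\left(b \right)} = \left(-134 + \left(7 + 8\right)\right) \left(-2\right) = \left(-134 + 15\right) \left(-2\right) = \left(-119\right) \left(-2\right) = 238$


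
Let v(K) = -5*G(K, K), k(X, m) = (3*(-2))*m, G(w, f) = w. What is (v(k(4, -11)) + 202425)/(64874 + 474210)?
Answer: 202095/539084 ≈ 0.37489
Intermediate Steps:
k(X, m) = -6*m
v(K) = -5*K
(v(k(4, -11)) + 202425)/(64874 + 474210) = (-(-30)*(-11) + 202425)/(64874 + 474210) = (-5*66 + 202425)/539084 = (-330 + 202425)*(1/539084) = 202095*(1/539084) = 202095/539084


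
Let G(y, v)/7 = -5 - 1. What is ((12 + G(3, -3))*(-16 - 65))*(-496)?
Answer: -1205280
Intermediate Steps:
G(y, v) = -42 (G(y, v) = 7*(-5 - 1) = 7*(-6) = -42)
((12 + G(3, -3))*(-16 - 65))*(-496) = ((12 - 42)*(-16 - 65))*(-496) = -30*(-81)*(-496) = 2430*(-496) = -1205280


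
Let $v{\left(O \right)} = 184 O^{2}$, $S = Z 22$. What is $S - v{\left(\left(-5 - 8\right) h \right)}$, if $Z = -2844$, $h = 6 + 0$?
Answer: $-1182024$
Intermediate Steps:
$h = 6$
$S = -62568$ ($S = \left(-2844\right) 22 = -62568$)
$S - v{\left(\left(-5 - 8\right) h \right)} = -62568 - 184 \left(\left(-5 - 8\right) 6\right)^{2} = -62568 - 184 \left(\left(-13\right) 6\right)^{2} = -62568 - 184 \left(-78\right)^{2} = -62568 - 184 \cdot 6084 = -62568 - 1119456 = -1182024$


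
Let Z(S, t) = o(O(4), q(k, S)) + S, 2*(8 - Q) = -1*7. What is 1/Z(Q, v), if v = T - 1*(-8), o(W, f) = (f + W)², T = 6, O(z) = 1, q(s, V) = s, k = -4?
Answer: 2/41 ≈ 0.048781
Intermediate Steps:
Q = 23/2 (Q = 8 - (-1)*7/2 = 8 - ½*(-7) = 8 + 7/2 = 23/2 ≈ 11.500)
o(W, f) = (W + f)²
v = 14 (v = 6 - 1*(-8) = 6 + 8 = 14)
Z(S, t) = 9 + S (Z(S, t) = (1 - 4)² + S = (-3)² + S = 9 + S)
1/Z(Q, v) = 1/(9 + 23/2) = 1/(41/2) = 2/41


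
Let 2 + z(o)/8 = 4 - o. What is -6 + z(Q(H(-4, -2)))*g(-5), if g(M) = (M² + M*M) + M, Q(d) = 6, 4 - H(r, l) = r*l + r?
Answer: -1446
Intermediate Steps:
H(r, l) = 4 - r - l*r (H(r, l) = 4 - (r*l + r) = 4 - (l*r + r) = 4 - (r + l*r) = 4 + (-r - l*r) = 4 - r - l*r)
z(o) = 16 - 8*o (z(o) = -16 + 8*(4 - o) = -16 + (32 - 8*o) = 16 - 8*o)
g(M) = M + 2*M² (g(M) = (M² + M²) + M = 2*M² + M = M + 2*M²)
-6 + z(Q(H(-4, -2)))*g(-5) = -6 + (16 - 8*6)*(-5*(1 + 2*(-5))) = -6 + (16 - 48)*(-5*(1 - 10)) = -6 - (-160)*(-9) = -6 - 32*45 = -6 - 1440 = -1446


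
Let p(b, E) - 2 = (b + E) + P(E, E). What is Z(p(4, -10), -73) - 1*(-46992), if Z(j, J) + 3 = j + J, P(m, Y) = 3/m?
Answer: 469117/10 ≈ 46912.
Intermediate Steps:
p(b, E) = 2 + E + b + 3/E (p(b, E) = 2 + ((b + E) + 3/E) = 2 + ((E + b) + 3/E) = 2 + (E + b + 3/E) = 2 + E + b + 3/E)
Z(j, J) = -3 + J + j (Z(j, J) = -3 + (j + J) = -3 + (J + j) = -3 + J + j)
Z(p(4, -10), -73) - 1*(-46992) = (-3 - 73 + (2 - 10 + 4 + 3/(-10))) - 1*(-46992) = (-3 - 73 + (2 - 10 + 4 + 3*(-⅒))) + 46992 = (-3 - 73 + (2 - 10 + 4 - 3/10)) + 46992 = (-3 - 73 - 43/10) + 46992 = -803/10 + 46992 = 469117/10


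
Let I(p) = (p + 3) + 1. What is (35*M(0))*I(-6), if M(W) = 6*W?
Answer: 0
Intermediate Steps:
I(p) = 4 + p (I(p) = (3 + p) + 1 = 4 + p)
(35*M(0))*I(-6) = (35*(6*0))*(4 - 6) = (35*0)*(-2) = 0*(-2) = 0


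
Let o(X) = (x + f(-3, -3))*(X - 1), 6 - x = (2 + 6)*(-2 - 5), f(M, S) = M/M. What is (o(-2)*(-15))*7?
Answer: 19845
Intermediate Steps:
f(M, S) = 1
x = 62 (x = 6 - (2 + 6)*(-2 - 5) = 6 - 8*(-7) = 6 - 1*(-56) = 6 + 56 = 62)
o(X) = -63 + 63*X (o(X) = (62 + 1)*(X - 1) = 63*(-1 + X) = -63 + 63*X)
(o(-2)*(-15))*7 = ((-63 + 63*(-2))*(-15))*7 = ((-63 - 126)*(-15))*7 = -189*(-15)*7 = 2835*7 = 19845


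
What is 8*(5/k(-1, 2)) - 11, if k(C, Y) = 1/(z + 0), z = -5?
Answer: -211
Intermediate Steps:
k(C, Y) = -⅕ (k(C, Y) = 1/(-5 + 0) = 1/(-5) = -⅕)
8*(5/k(-1, 2)) - 11 = 8*(5/(-⅕)) - 11 = 8*(5*(-5)) - 11 = 8*(-25) - 11 = -200 - 11 = -211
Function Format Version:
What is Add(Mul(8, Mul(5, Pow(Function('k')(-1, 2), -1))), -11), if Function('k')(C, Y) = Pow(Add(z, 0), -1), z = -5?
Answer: -211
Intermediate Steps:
Function('k')(C, Y) = Rational(-1, 5) (Function('k')(C, Y) = Pow(Add(-5, 0), -1) = Pow(-5, -1) = Rational(-1, 5))
Add(Mul(8, Mul(5, Pow(Function('k')(-1, 2), -1))), -11) = Add(Mul(8, Mul(5, Pow(Rational(-1, 5), -1))), -11) = Add(Mul(8, Mul(5, -5)), -11) = Add(Mul(8, -25), -11) = Add(-200, -11) = -211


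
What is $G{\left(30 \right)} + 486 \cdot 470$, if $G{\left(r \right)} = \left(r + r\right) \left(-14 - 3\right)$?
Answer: $227400$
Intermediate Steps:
$G{\left(r \right)} = - 34 r$ ($G{\left(r \right)} = 2 r \left(-17\right) = - 34 r$)
$G{\left(30 \right)} + 486 \cdot 470 = \left(-34\right) 30 + 486 \cdot 470 = -1020 + 228420 = 227400$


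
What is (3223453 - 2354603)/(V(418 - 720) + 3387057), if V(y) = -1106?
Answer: 868850/3385951 ≈ 0.25660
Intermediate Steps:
(3223453 - 2354603)/(V(418 - 720) + 3387057) = (3223453 - 2354603)/(-1106 + 3387057) = 868850/3385951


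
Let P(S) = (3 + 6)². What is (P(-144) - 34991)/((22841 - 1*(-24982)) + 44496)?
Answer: -34910/92319 ≈ -0.37815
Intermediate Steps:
P(S) = 81 (P(S) = 9² = 81)
(P(-144) - 34991)/((22841 - 1*(-24982)) + 44496) = (81 - 34991)/((22841 - 1*(-24982)) + 44496) = -34910/((22841 + 24982) + 44496) = -34910/(47823 + 44496) = -34910/92319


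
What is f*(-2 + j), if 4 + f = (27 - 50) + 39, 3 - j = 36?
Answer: -420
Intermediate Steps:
j = -33 (j = 3 - 1*36 = 3 - 36 = -33)
f = 12 (f = -4 + ((27 - 50) + 39) = -4 + (-23 + 39) = -4 + 16 = 12)
f*(-2 + j) = 12*(-2 - 33) = 12*(-35) = -420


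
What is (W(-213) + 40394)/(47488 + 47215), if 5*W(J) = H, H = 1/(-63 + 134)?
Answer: 2048553/4802795 ≈ 0.42653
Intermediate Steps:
H = 1/71 ≈ 0.014085
W(J) = 1/355 (W(J) = (⅕)*(1/71) = 1/355)
(W(-213) + 40394)/(47488 + 47215) = (1/355 + 40394)/(47488 + 47215) = (14339871/355)/94703 = (14339871/355)*(1/94703) = 2048553/4802795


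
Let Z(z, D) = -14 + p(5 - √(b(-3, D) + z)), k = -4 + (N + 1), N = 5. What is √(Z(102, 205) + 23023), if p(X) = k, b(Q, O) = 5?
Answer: √23011 ≈ 151.69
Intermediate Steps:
k = 2 (k = -4 + (5 + 1) = -4 + 6 = 2)
p(X) = 2
Z(z, D) = -12 (Z(z, D) = -14 + 2 = -12)
√(Z(102, 205) + 23023) = √(-12 + 23023) = √23011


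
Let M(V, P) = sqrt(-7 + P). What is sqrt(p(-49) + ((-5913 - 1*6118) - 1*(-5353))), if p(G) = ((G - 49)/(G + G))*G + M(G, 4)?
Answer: sqrt(-6727 + I*sqrt(3)) ≈ 0.011 + 82.018*I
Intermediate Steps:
p(G) = -49/2 + G/2 + I*sqrt(3) (p(G) = ((G - 49)/(G + G))*G + sqrt(-7 + 4) = ((-49 + G)/((2*G)))*G + sqrt(-3) = ((-49 + G)*(1/(2*G)))*G + I*sqrt(3) = ((-49 + G)/(2*G))*G + I*sqrt(3) = (-49/2 + G/2) + I*sqrt(3) = -49/2 + G/2 + I*sqrt(3))
sqrt(p(-49) + ((-5913 - 1*6118) - 1*(-5353))) = sqrt((-49/2 + (1/2)*(-49) + I*sqrt(3)) + ((-5913 - 1*6118) - 1*(-5353))) = sqrt((-49/2 - 49/2 + I*sqrt(3)) + ((-5913 - 6118) + 5353)) = sqrt((-49 + I*sqrt(3)) + (-12031 + 5353)) = sqrt((-49 + I*sqrt(3)) - 6678) = sqrt(-6727 + I*sqrt(3))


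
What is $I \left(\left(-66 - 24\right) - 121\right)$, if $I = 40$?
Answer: $-8440$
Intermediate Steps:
$I \left(\left(-66 - 24\right) - 121\right) = 40 \left(\left(-66 - 24\right) - 121\right) = 40 \left(-90 - 121\right) = 40 \left(-211\right) = -8440$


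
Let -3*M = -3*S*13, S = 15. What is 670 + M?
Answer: 865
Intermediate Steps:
M = 195 (M = -(-3*15)*13/3 = -(-15)*13 = -1/3*(-585) = 195)
670 + M = 670 + 195 = 865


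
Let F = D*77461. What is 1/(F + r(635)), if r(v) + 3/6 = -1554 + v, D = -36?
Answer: -2/5579031 ≈ -3.5849e-7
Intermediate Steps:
r(v) = -3109/2 + v (r(v) = -½ + (-1554 + v) = -3109/2 + v)
F = -2788596 (F = -36*77461 = -2788596)
1/(F + r(635)) = 1/(-2788596 + (-3109/2 + 635)) = 1/(-2788596 - 1839/2) = 1/(-5579031/2) = -2/5579031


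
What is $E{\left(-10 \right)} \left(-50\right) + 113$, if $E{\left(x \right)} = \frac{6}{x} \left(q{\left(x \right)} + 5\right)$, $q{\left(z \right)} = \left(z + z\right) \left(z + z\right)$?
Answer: $12263$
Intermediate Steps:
$q{\left(z \right)} = 4 z^{2}$ ($q{\left(z \right)} = 2 z 2 z = 4 z^{2}$)
$E{\left(x \right)} = \frac{6 \left(5 + 4 x^{2}\right)}{x}$ ($E{\left(x \right)} = \frac{6}{x} \left(4 x^{2} + 5\right) = \frac{6}{x} \left(5 + 4 x^{2}\right) = \frac{6 \left(5 + 4 x^{2}\right)}{x}$)
$E{\left(-10 \right)} \left(-50\right) + 113 = \left(24 \left(-10\right) + \frac{30}{-10}\right) \left(-50\right) + 113 = \left(-240 + 30 \left(- \frac{1}{10}\right)\right) \left(-50\right) + 113 = \left(-240 - 3\right) \left(-50\right) + 113 = \left(-243\right) \left(-50\right) + 113 = 12150 + 113 = 12263$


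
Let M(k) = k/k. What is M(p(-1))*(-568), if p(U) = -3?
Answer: -568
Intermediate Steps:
M(k) = 1
M(p(-1))*(-568) = 1*(-568) = -568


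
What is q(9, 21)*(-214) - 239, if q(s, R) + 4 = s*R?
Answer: -39829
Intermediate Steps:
q(s, R) = -4 + R*s (q(s, R) = -4 + s*R = -4 + R*s)
q(9, 21)*(-214) - 239 = (-4 + 21*9)*(-214) - 239 = (-4 + 189)*(-214) - 239 = 185*(-214) - 239 = -39590 - 239 = -39829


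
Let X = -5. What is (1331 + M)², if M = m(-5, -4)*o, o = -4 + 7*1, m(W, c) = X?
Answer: 1731856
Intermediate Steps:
m(W, c) = -5
o = 3 (o = -4 + 7 = 3)
M = -15 (M = -5*3 = -15)
(1331 + M)² = (1331 - 15)² = 1316² = 1731856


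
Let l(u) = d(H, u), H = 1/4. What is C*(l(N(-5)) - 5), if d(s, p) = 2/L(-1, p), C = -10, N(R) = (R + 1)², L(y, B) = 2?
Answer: 40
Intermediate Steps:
N(R) = (1 + R)²
H = ¼ ≈ 0.25000
d(s, p) = 1 (d(s, p) = 2/2 = 2*(½) = 1)
l(u) = 1
C*(l(N(-5)) - 5) = -10*(1 - 5) = -10*(-4) = 40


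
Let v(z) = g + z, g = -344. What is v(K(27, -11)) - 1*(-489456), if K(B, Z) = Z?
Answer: 489101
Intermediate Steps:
v(z) = -344 + z
v(K(27, -11)) - 1*(-489456) = (-344 - 11) - 1*(-489456) = -355 + 489456 = 489101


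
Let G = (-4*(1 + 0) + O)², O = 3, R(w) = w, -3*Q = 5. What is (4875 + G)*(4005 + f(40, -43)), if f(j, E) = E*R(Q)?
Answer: 59633480/3 ≈ 1.9878e+7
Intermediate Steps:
Q = -5/3 (Q = -⅓*5 = -5/3 ≈ -1.6667)
f(j, E) = -5*E/3 (f(j, E) = E*(-5/3) = -5*E/3)
G = 1 (G = (-4*(1 + 0) + 3)² = (-4*1 + 3)² = (-4 + 3)² = (-1)² = 1)
(4875 + G)*(4005 + f(40, -43)) = (4875 + 1)*(4005 - 5/3*(-43)) = 4876*(4005 + 215/3) = 4876*(12230/3) = 59633480/3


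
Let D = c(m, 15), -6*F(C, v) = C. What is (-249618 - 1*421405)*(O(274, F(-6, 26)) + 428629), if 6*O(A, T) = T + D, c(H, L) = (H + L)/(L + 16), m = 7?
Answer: -53497340213081/186 ≈ -2.8762e+11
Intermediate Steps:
F(C, v) = -C/6
c(H, L) = (H + L)/(16 + L)
D = 22/31 (D = (7 + 15)/(16 + 15) = 22/31 ≈ 0.70968)
O(A, T) = 11/93 + T/6 (O(A, T) = (T + 22/31)/6 = (22/31 + T)/6 = 11/93 + T/6)
(-249618 - 1*421405)*(O(274, F(-6, 26)) + 428629) = (-249618 - 1*421405)*((11/93 + (-1/6*(-6))/6) + 428629) = (-249618 - 421405)*((11/93 + (1/6)*1) + 428629) = -671023*((11/93 + 1/6) + 428629) = -671023*(53/186 + 428629) = -671023*79725047/186 = -53497340213081/186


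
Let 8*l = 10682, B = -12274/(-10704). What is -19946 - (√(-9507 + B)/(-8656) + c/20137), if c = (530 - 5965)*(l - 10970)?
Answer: -1816069873/80548 + I*√68071187526/23163456 ≈ -22546.0 + 0.011264*I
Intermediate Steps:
B = 6137/5352 (B = -12274*(-1/10704) = 6137/5352 ≈ 1.1467)
l = 5341/4 (l = (⅛)*10682 = 5341/4 ≈ 1335.3)
c = 209459465/4 (c = (530 - 5965)*(5341/4 - 10970) = -5435*(-38539/4) = 209459465/4 ≈ 5.2365e+7)
-19946 - (√(-9507 + B)/(-8656) + c/20137) = -19946 - (√(-9507 + 6137/5352)/(-8656) + (209459465/4)/20137) = -19946 - (√(-50875327/5352)*(-1/8656) + (209459465/4)*(1/20137)) = -19946 - ((I*√68071187526/2676)*(-1/8656) + 209459465/80548) = -19946 - (-I*√68071187526/23163456 + 209459465/80548) = -19946 - (209459465/80548 - I*√68071187526/23163456) = -19946 + (-209459465/80548 + I*√68071187526/23163456) = -1816069873/80548 + I*√68071187526/23163456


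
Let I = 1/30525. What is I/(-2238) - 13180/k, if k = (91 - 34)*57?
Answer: -100043449361/24661696950 ≈ -4.0566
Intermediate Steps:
I = 1/30525 ≈ 3.2760e-5
k = 3249 (k = 57*57 = 3249)
I/(-2238) - 13180/k = (1/30525)/(-2238) - 13180/3249 = (1/30525)*(-1/2238) - 13180*1/3249 = -1/68314950 - 13180/3249 = -100043449361/24661696950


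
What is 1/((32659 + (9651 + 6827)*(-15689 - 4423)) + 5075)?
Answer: -1/331367802 ≈ -3.0178e-9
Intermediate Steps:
1/((32659 + (9651 + 6827)*(-15689 - 4423)) + 5075) = 1/((32659 + 16478*(-20112)) + 5075) = 1/((32659 - 331405536) + 5075) = 1/(-331372877 + 5075) = 1/(-331367802) = -1/331367802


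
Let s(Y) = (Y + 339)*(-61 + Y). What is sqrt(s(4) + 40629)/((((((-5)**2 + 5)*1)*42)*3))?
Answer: sqrt(2342)/1260 ≈ 0.038408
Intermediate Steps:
s(Y) = (-61 + Y)*(339 + Y) (s(Y) = (339 + Y)*(-61 + Y) = (-61 + Y)*(339 + Y))
sqrt(s(4) + 40629)/((((((-5)**2 + 5)*1)*42)*3)) = sqrt((-20679 + 4**2 + 278*4) + 40629)/((((((-5)**2 + 5)*1)*42)*3)) = sqrt((-20679 + 16 + 1112) + 40629)/(((((25 + 5)*1)*42)*3)) = sqrt(-19551 + 40629)/((((30*1)*42)*3)) = sqrt(21078)/(((30*42)*3)) = (3*sqrt(2342))/((1260*3)) = (3*sqrt(2342))/3780 = (3*sqrt(2342))*(1/3780) = sqrt(2342)/1260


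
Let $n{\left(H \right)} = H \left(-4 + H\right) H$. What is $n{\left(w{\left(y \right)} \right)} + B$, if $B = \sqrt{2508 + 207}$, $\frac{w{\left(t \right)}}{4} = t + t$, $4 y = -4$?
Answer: $-768 + \sqrt{2715} \approx -715.89$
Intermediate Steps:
$y = -1$ ($y = \frac{1}{4} \left(-4\right) = -1$)
$w{\left(t \right)} = 8 t$ ($w{\left(t \right)} = 4 \left(t + t\right) = 4 \cdot 2 t = 8 t$)
$n{\left(H \right)} = H^{2} \left(-4 + H\right)$ ($n{\left(H \right)} = H H \left(-4 + H\right) = H^{2} \left(-4 + H\right)$)
$B = \sqrt{2715} \approx 52.106$
$n{\left(w{\left(y \right)} \right)} + B = \left(8 \left(-1\right)\right)^{2} \left(-4 + 8 \left(-1\right)\right) + \sqrt{2715} = \left(-8\right)^{2} \left(-4 - 8\right) + \sqrt{2715} = 64 \left(-12\right) + \sqrt{2715} = -768 + \sqrt{2715}$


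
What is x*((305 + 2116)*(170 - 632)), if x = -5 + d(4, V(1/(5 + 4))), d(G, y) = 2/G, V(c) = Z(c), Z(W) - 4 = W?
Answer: 5033259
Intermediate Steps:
Z(W) = 4 + W
V(c) = 4 + c
x = -9/2 (x = -5 + 2/4 = -5 + 2*(1/4) = -5 + 1/2 = -9/2 ≈ -4.5000)
x*((305 + 2116)*(170 - 632)) = -9*(305 + 2116)*(170 - 632)/2 = -21789*(-462)/2 = -9/2*(-1118502) = 5033259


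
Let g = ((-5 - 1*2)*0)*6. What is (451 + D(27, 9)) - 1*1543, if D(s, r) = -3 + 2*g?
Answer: -1095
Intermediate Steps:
g = 0 (g = ((-5 - 2)*0)*6 = -7*0*6 = 0*6 = 0)
D(s, r) = -3 (D(s, r) = -3 + 2*0 = -3 + 0 = -3)
(451 + D(27, 9)) - 1*1543 = (451 - 3) - 1*1543 = 448 - 1543 = -1095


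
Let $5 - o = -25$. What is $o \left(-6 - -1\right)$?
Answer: $-150$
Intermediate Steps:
$o = 30$ ($o = 5 - -25 = 5 + 25 = 30$)
$o \left(-6 - -1\right) = 30 \left(-6 - -1\right) = 30 \left(-6 + 1\right) = 30 \left(-5\right) = -150$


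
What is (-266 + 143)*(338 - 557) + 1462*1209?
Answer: 1794495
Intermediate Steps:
(-266 + 143)*(338 - 557) + 1462*1209 = -123*(-219) + 1767558 = 26937 + 1767558 = 1794495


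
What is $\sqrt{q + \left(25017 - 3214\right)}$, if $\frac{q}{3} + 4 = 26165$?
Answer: $\sqrt{100286} \approx 316.68$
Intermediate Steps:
$q = 78483$ ($q = -12 + 3 \cdot 26165 = -12 + 78495 = 78483$)
$\sqrt{q + \left(25017 - 3214\right)} = \sqrt{78483 + \left(25017 - 3214\right)} = \sqrt{78483 + 21803} = \sqrt{100286}$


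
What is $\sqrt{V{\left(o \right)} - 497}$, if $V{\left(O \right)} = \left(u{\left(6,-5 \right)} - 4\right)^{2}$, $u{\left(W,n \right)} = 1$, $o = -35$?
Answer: $2 i \sqrt{122} \approx 22.091 i$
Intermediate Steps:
$V{\left(O \right)} = 9$ ($V{\left(O \right)} = \left(1 - 4\right)^{2} = \left(-3\right)^{2} = 9$)
$\sqrt{V{\left(o \right)} - 497} = \sqrt{9 - 497} = \sqrt{-488} = 2 i \sqrt{122}$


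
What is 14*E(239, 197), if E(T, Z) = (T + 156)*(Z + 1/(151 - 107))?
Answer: 23969785/22 ≈ 1.0895e+6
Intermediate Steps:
E(T, Z) = (156 + T)*(1/44 + Z) (E(T, Z) = (156 + T)*(Z + 1/44) = (156 + T)*(1/44 + Z))
14*E(239, 197) = 14*(39/11 + 156*197 + (1/44)*239 + 239*197) = 14*(39/11 + 30732 + 239/44 + 47083) = 14*(3424255/44) = 23969785/22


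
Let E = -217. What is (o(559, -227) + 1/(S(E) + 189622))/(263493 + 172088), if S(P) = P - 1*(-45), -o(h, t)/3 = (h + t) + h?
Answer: -16335479/2661961950 ≈ -0.0061366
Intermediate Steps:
o(h, t) = -6*h - 3*t (o(h, t) = -3*((h + t) + h) = -3*(t + 2*h) = -6*h - 3*t)
S(P) = 45 + P (S(P) = P + 45 = 45 + P)
(o(559, -227) + 1/(S(E) + 189622))/(263493 + 172088) = ((-6*559 - 3*(-227)) + 1/((45 - 217) + 189622))/(263493 + 172088) = ((-3354 + 681) + 1/(-172 + 189622))/435581 = (-2673 + 1/189450)*(1/435581) = -506399849/189450*1/435581 = -16335479/2661961950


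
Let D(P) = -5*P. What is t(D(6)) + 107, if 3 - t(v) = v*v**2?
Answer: 27110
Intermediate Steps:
D(P) = -5*P
t(v) = 3 - v**3 (t(v) = 3 - v*v**2 = 3 - v**3)
t(D(6)) + 107 = (3 - (-5*6)**3) + 107 = (3 - 1*(-30)**3) + 107 = (3 - 1*(-27000)) + 107 = (3 + 27000) + 107 = 27003 + 107 = 27110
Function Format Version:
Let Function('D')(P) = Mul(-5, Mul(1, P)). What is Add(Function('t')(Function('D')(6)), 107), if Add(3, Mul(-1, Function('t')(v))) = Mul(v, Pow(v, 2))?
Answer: 27110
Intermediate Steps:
Function('D')(P) = Mul(-5, P)
Function('t')(v) = Add(3, Mul(-1, Pow(v, 3))) (Function('t')(v) = Add(3, Mul(-1, Mul(v, Pow(v, 2)))) = Add(3, Mul(-1, Pow(v, 3))))
Add(Function('t')(Function('D')(6)), 107) = Add(Add(3, Mul(-1, Pow(Mul(-5, 6), 3))), 107) = Add(Add(3, Mul(-1, Pow(-30, 3))), 107) = Add(Add(3, Mul(-1, -27000)), 107) = Add(Add(3, 27000), 107) = Add(27003, 107) = 27110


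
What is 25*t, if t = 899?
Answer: 22475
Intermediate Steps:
25*t = 25*899 = 22475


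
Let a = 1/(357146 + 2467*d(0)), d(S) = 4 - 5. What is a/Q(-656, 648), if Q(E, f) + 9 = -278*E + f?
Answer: 1/64908739753 ≈ 1.5406e-11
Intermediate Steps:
d(S) = -1
a = 1/354679 (a = 1/(357146 + 2467*(-1)) = 1/(357146 - 2467) = 1/354679 ≈ 2.8195e-6)
Q(E, f) = -9 + f - 278*E (Q(E, f) = -9 + (-278*E + f) = -9 + (f - 278*E) = -9 + f - 278*E)
a/Q(-656, 648) = 1/(354679*(-9 + 648 - 278*(-656))) = 1/(354679*(-9 + 648 + 182368)) = (1/354679)/183007 = (1/354679)*(1/183007) = 1/64908739753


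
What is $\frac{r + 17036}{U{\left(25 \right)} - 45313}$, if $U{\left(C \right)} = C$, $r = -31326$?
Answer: $\frac{7145}{22644} \approx 0.31554$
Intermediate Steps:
$\frac{r + 17036}{U{\left(25 \right)} - 45313} = \frac{-31326 + 17036}{25 - 45313} = - \frac{14290}{-45288} = \left(-14290\right) \left(- \frac{1}{45288}\right) = \frac{7145}{22644}$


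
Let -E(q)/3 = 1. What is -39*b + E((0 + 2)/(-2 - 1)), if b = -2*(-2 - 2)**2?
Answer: 1245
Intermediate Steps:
E(q) = -3 (E(q) = -3*1 = -3)
b = -32 (b = -2*(-4)**2 = -2*16 = -32)
-39*b + E((0 + 2)/(-2 - 1)) = -39*(-32) - 3 = 1248 - 3 = 1245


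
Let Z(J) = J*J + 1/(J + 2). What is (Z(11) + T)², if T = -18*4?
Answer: 407044/169 ≈ 2408.5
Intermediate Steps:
T = -72
Z(J) = J² + 1/(2 + J)
(Z(11) + T)² = ((1 + 11³ + 2*11²)/(2 + 11) - 72)² = ((1 + 1331 + 2*121)/13 - 72)² = ((1 + 1331 + 242)/13 - 72)² = ((1/13)*1574 - 72)² = (1574/13 - 72)² = (638/13)² = 407044/169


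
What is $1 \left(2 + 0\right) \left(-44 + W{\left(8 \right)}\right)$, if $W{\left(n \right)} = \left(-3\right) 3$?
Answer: $-106$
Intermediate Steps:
$W{\left(n \right)} = -9$
$1 \left(2 + 0\right) \left(-44 + W{\left(8 \right)}\right) = 1 \left(2 + 0\right) \left(-44 - 9\right) = 1 \cdot 2 \left(-53\right) = 2 \left(-53\right) = -106$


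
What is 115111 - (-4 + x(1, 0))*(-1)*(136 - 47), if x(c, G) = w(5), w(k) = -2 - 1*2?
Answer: 114399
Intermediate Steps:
w(k) = -4 (w(k) = -2 - 2 = -4)
x(c, G) = -4
115111 - (-4 + x(1, 0))*(-1)*(136 - 47) = 115111 - (-4 - 4)*(-1)*(136 - 47) = 115111 - (-8*(-1))*89 = 115111 - 8*89 = 115111 - 1*712 = 115111 - 712 = 114399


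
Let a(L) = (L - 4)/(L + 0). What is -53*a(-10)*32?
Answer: -11872/5 ≈ -2374.4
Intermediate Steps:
a(L) = (-4 + L)/L
-53*a(-10)*32 = -53*(-4 - 10)/(-10)*32 = -(-53)*(-14)/10*32 = -53*7/5*32 = -371/5*32 = -11872/5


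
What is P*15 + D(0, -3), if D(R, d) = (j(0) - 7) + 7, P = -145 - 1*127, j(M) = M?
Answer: -4080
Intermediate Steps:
P = -272 (P = -145 - 127 = -272)
D(R, d) = 0 (D(R, d) = (0 - 7) + 7 = -7 + 7 = 0)
P*15 + D(0, -3) = -272*15 + 0 = -4080 + 0 = -4080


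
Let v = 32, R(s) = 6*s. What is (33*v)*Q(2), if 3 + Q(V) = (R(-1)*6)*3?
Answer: -117216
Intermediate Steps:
Q(V) = -111 (Q(V) = -3 + ((6*(-1))*6)*3 = -3 - 6*6*3 = -3 - 36*3 = -3 - 108 = -111)
(33*v)*Q(2) = (33*32)*(-111) = 1056*(-111) = -117216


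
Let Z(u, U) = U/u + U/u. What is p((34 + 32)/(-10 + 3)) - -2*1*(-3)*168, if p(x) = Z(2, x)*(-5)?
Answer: -6726/7 ≈ -960.86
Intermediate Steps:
Z(u, U) = 2*U/u
p(x) = -5*x (p(x) = (2*x/2)*(-5) = (2*x*(½))*(-5) = x*(-5) = -5*x)
p((34 + 32)/(-10 + 3)) - -2*1*(-3)*168 = -5*(34 + 32)/(-10 + 3) - -2*1*(-3)*168 = -330/(-7) - (-2*(-3))*168 = -330*(-1)/7 - 6*168 = -5*(-66/7) - 1*1008 = 330/7 - 1008 = -6726/7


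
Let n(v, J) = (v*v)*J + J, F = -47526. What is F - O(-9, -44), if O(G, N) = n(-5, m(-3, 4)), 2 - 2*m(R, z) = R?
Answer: -47591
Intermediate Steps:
m(R, z) = 1 - R/2
n(v, J) = J + J*v² (n(v, J) = v²*J + J = J*v² + J = J + J*v²)
O(G, N) = 65 (O(G, N) = (1 - ½*(-3))*(1 + (-5)²) = (1 + 3/2)*(1 + 25) = (5/2)*26 = 65)
F - O(-9, -44) = -47526 - 1*65 = -47526 - 65 = -47591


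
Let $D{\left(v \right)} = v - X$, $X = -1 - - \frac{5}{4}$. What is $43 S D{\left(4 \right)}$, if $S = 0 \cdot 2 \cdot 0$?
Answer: $0$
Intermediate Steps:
$X = \frac{1}{4}$ ($X = -1 - \left(-5\right) \frac{1}{4} = -1 - - \frac{5}{4} = -1 + \frac{5}{4} = \frac{1}{4} \approx 0.25$)
$D{\left(v \right)} = - \frac{1}{4} + v$ ($D{\left(v \right)} = v - \frac{1}{4} = - \frac{1}{4} + v$)
$S = 0$ ($S = 0 \cdot 0 = 0$)
$43 S D{\left(4 \right)} = 43 \cdot 0 \left(- \frac{1}{4} + 4\right) = 0 \cdot \frac{15}{4} = 0$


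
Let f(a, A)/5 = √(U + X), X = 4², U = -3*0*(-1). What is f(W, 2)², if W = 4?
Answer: 400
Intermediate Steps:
U = 0 (U = 0*(-1) = 0)
X = 16
f(a, A) = 20 (f(a, A) = 5*√(0 + 16) = 5*√16 = 5*4 = 20)
f(W, 2)² = 20² = 400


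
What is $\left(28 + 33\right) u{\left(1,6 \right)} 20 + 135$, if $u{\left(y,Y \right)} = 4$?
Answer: $5015$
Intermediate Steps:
$\left(28 + 33\right) u{\left(1,6 \right)} 20 + 135 = \left(28 + 33\right) 4 \cdot 20 + 135 = 61 \cdot 80 + 135 = 4880 + 135 = 5015$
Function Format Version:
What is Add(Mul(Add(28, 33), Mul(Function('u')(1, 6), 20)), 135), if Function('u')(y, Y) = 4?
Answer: 5015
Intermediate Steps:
Add(Mul(Add(28, 33), Mul(Function('u')(1, 6), 20)), 135) = Add(Mul(Add(28, 33), Mul(4, 20)), 135) = Add(Mul(61, 80), 135) = Add(4880, 135) = 5015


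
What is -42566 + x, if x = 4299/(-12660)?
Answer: -179629953/4220 ≈ -42566.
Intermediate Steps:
x = -1433/4220 (x = 4299*(-1/12660) = -1433/4220 ≈ -0.33957)
-42566 + x = -42566 - 1433/4220 = -179629953/4220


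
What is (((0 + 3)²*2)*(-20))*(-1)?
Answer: 360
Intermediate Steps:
(((0 + 3)²*2)*(-20))*(-1) = ((3²*2)*(-20))*(-1) = ((9*2)*(-20))*(-1) = (18*(-20))*(-1) = -360*(-1) = 360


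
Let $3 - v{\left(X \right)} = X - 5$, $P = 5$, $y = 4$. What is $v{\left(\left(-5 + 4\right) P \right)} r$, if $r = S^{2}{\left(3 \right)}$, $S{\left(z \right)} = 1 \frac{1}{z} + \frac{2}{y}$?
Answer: $\frac{325}{36} \approx 9.0278$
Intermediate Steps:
$S{\left(z \right)} = \frac{1}{2} + \frac{1}{z}$ ($S{\left(z \right)} = 1 \frac{1}{z} + \frac{2}{4} = \frac{1}{z} + 2 \cdot \frac{1}{4} = \frac{1}{z} + \frac{1}{2} = \frac{1}{2} + \frac{1}{z}$)
$v{\left(X \right)} = 8 - X$ ($v{\left(X \right)} = 3 - \left(X - 5\right) = 3 - \left(-5 + X\right) = 8 - X$)
$r = \frac{25}{36}$ ($r = \left(\frac{2 + 3}{2 \cdot 3}\right)^{2} = \left(\frac{1}{2} \cdot \frac{1}{3} \cdot 5\right)^{2} = \left(\frac{5}{6}\right)^{2} = \frac{25}{36} \approx 0.69444$)
$v{\left(\left(-5 + 4\right) P \right)} r = \left(8 - \left(-5 + 4\right) 5\right) \frac{25}{36} = \left(8 - \left(-1\right) 5\right) \frac{25}{36} = \left(8 - -5\right) \frac{25}{36} = \left(8 + 5\right) \frac{25}{36} = 13 \cdot \frac{25}{36} = \frac{325}{36}$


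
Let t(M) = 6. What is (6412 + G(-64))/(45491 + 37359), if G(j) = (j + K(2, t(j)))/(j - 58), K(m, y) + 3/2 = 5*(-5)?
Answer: 1564709/20215400 ≈ 0.077402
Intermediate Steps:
K(m, y) = -53/2 (K(m, y) = -3/2 + 5*(-5) = -3/2 - 25 = -53/2)
G(j) = (-53/2 + j)/(-58 + j) (G(j) = (j - 53/2)/(j - 58) = (-53/2 + j)/(-58 + j))
(6412 + G(-64))/(45491 + 37359) = (6412 + (-53/2 - 64)/(-58 - 64))/(45491 + 37359) = (6412 - 181/2/(-122))/82850 = (6412 - 1/122*(-181/2))*(1/82850) = (6412 + 181/244)*(1/82850) = (1564709/244)*(1/82850) = 1564709/20215400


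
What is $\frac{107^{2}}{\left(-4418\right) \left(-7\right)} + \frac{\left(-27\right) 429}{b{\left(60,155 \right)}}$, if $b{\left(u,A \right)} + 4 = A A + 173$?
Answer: $- \frac{20304688}{187055911} \approx -0.10855$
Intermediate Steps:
$b{\left(u,A \right)} = 169 + A^{2}$ ($b{\left(u,A \right)} = -4 + \left(A A + 173\right) = -4 + \left(A^{2} + 173\right) = -4 + \left(173 + A^{2}\right) = 169 + A^{2}$)
$\frac{107^{2}}{\left(-4418\right) \left(-7\right)} + \frac{\left(-27\right) 429}{b{\left(60,155 \right)}} = \frac{107^{2}}{\left(-4418\right) \left(-7\right)} + \frac{\left(-27\right) 429}{169 + 155^{2}} = \frac{11449}{30926} - \frac{11583}{169 + 24025} = 11449 \cdot \frac{1}{30926} - \frac{11583}{24194} = \frac{11449}{30926} - \frac{11583}{24194} = - \frac{20304688}{187055911}$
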